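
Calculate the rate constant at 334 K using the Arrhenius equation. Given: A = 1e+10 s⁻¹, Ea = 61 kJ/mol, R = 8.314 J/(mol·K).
2.88e+00 s⁻¹

k = A·exp(-Ea/(R·T)) = 1e+10·exp(-61000/(8.314·334)) = 1e+10·exp(-21.9671) = 1e+10·2.8827e-10 = 2.88e+00 s⁻¹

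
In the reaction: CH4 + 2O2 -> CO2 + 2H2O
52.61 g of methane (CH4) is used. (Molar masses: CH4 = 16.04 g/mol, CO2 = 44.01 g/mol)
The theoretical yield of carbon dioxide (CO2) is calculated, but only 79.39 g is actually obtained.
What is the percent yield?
Moles of CH4 = 52.61 g ÷ 16.04 g/mol = 3.27993 mol
Mole ratio: 1 mol CO2 / 1 mol CH4
Moles of CO2 = 3.27993 × (1/1) = 3.27993 mol
Theoretical yield = 3.27993 mol × 44.01 g/mol = 144.35 g
Actual yield = 79.39 g
Percent yield = (79.39 / 144.35) × 100% = 55.0%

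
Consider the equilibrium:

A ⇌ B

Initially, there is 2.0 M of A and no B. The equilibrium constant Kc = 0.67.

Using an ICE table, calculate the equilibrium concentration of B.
[B] = 0.802 M

ICE: [A] = 2.0 − x, [B] = x.
Kc = x/(2.0 − x) = 0.67 ⇒ x = 0.67·2.0/(1 + 0.67) = 1.34/1.67 = 0.8024.
[B] = x = 0.802 M.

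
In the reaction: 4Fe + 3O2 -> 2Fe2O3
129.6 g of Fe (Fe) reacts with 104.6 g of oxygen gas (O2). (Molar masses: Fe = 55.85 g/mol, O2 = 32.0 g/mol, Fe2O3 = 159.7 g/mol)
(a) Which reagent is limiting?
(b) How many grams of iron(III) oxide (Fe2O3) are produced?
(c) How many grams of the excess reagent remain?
(a) Fe, (b) 185.3 g, (c) 48.91 g

Moles of Fe = 129.6 g ÷ 55.85 g/mol = 2.3205 mol
Moles of O2 = 104.6 g ÷ 32.0 g/mol = 3.26875 mol
Moles ÷ coefficient: Fe: 2.3205/4 = 0.5801, O2: 3.26875/3 = 1.09
(a) Fe has the smaller value, so Fe is the limiting reagent.
(b) Moles of Fe2O3 = 2.3205 mol Fe × (2/4) = 1.16025 mol; mass = 1.16025 mol × 159.7 g/mol = 185.3 g
(c) O2 consumed = 2.3205 × (3/4) = 1.74038 mol; remaining = 3.26875 − 1.74038 = 1.52837 mol; mass = 1.52837 mol × 32.0 g/mol = 48.91 g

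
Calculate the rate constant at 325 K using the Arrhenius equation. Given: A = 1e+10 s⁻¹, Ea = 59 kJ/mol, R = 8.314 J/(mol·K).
3.29e+00 s⁻¹

k = A·exp(-Ea/(R·T)) = 1e+10·exp(-59000/(8.314·325)) = 1e+10·exp(-21.8353) = 1e+10·3.2890e-10 = 3.29e+00 s⁻¹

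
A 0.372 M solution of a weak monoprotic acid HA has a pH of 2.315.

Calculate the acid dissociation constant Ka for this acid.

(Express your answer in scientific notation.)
K_a = 6.38e-05

[H⁺] = 10^(−pH) = 10^(−2.315) = 4.842e-03 M. For HA ⇌ H⁺ + A⁻, Ka = x²/(C − x) = (4.842e-03)²/(0.372 − 4.842e-03) = 6.38e-05.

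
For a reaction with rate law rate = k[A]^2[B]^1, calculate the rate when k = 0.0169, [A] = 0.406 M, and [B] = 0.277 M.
0.0007716 M/s

rate = k·[A]^2·[B]^1 = 0.0169·(0.406)^2·(0.277)^1 = 0.0169·0.164836·0.277 = 0.0007716 M/s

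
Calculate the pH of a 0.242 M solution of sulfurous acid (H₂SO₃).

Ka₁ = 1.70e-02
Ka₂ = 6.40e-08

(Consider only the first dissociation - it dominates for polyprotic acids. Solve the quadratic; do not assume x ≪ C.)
pH = 1.25

x² + Ka₁·x − Ka₁·C = 0 with Ka₁ = 1.70e-02, C = 0.242.
x = (−Ka₁ + √(Ka₁² + 4·Ka₁·C))/2 = 5.6201e-02 M, so pH = 1.25.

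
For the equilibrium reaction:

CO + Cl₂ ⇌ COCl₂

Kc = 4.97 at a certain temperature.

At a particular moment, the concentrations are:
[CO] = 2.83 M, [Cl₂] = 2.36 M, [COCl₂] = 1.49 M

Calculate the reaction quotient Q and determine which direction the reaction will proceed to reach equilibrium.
Q = 0.223, Q < K, reaction proceeds forward (toward products)

Q = ([COCl₂]) / ([CO] × [Cl₂])
  = ((1.49)) / ((2.83)·(2.36)) = 1.49/6.6788 = 0.2231
Since Q = 0.2231 < Kc = 4.97, the reaction proceeds forward (toward products) to reach equilibrium.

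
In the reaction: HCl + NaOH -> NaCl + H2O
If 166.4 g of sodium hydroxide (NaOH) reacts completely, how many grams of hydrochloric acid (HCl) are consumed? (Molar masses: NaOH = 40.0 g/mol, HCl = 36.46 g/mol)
Moles of NaOH = 166.4 g ÷ 40.0 g/mol = 4.16 mol
Mole ratio: 1 mol HCl / 1 mol NaOH
Moles of HCl = 4.16 × (1/1) = 4.16 mol
Mass of HCl = 4.16 mol × 36.46 g/mol = 151.7 g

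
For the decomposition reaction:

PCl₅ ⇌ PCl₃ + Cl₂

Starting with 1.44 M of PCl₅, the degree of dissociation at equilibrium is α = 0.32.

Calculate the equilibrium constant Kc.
K_c = 0.2168

x = α·[A]₀ = 0.32 × 1.44 = 0.4608 M dissociated.
At eq: [PCl₅] = 1.44 − 0.4608 = 0.9792 M; [PCl₃] = [Cl₂] = x = 0.4608 M.
Kc = [PCl₃][Cl₂]/[PCl₅] = (0.4608)²/0.9792 = 0.2168.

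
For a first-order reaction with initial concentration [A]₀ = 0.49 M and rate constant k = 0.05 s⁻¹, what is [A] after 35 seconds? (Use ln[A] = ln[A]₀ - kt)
0.0851 M

ln[A] = ln[A]₀ - k·t = ln(0.49) - (0.05)·(35) = -0.7133 - 1.7500 = -2.4633
[A] = e^(-2.4633) = 0.0851 M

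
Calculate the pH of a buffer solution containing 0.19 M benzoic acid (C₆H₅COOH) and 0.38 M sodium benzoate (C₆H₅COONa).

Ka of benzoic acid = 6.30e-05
pH = 4.50

pKa = -log(6.30e-05) = 4.20. pH = pKa + log([A⁻]/[HA]) = 4.20 + log(0.38/0.19)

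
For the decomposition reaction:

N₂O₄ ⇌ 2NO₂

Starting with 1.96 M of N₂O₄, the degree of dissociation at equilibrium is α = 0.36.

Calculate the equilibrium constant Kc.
K_c = 1.5876

x = α·[A]₀ = 0.36 × 1.96 = 0.7056 M dissociated.
At eq: [N₂O₄] = 1.96 − 0.7056 = 1.254 M; [NO₂] = 2x = 1.411 M.
Kc = [NO₂]²/[N₂O₄] = (1.411)²/1.254 = 1.588.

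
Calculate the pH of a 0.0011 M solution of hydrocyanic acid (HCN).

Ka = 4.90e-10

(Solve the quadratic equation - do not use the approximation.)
pH = 6.13

x² + Ka×x - Ka×C = 0. Using quadratic formula: [H⁺] = 7.3392e-07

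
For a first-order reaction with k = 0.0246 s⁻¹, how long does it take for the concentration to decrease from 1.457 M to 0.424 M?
50.18 s

From ln[A] = ln[A]₀ - k·t: t = ln([A]₀/[A])/k = ln(1.457/0.424)/0.0246 = ln(3.4363)/0.0246 = 1.2344/0.0246 = 50.18 s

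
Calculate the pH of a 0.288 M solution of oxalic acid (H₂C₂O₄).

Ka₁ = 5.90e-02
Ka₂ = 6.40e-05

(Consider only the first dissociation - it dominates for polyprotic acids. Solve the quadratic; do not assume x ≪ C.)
pH = 0.98

x² + Ka₁·x − Ka₁·C = 0 with Ka₁ = 5.90e-02, C = 0.288.
x = (−Ka₁ + √(Ka₁² + 4·Ka₁·C))/2 = 1.0415e-01 M, so pH = 0.98.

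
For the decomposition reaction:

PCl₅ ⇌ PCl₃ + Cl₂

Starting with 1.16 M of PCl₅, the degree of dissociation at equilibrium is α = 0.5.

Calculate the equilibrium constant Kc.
K_c = 0.5800

x = α·[A]₀ = 0.5 × 1.16 = 0.58 M dissociated.
At eq: [PCl₅] = 1.16 − 0.58 = 0.58 M; [PCl₃] = [Cl₂] = x = 0.58 M.
Kc = [PCl₃][Cl₂]/[PCl₅] = (0.58)²/0.58 = 0.58.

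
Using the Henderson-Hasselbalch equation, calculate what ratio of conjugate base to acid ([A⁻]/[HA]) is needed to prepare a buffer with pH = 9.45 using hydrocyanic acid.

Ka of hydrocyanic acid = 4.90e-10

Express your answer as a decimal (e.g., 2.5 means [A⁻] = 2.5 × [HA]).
[A⁻]/[HA] = 1.381

pKa = −log(4.90e-10) = 9.3098. pH = pKa + log([A⁻]/[HA]). 9.45 = 9.3098 + log(ratio). log(ratio) = 9.45 − 9.3098 = 0.1402. ratio = 10^(0.1402) = 1.381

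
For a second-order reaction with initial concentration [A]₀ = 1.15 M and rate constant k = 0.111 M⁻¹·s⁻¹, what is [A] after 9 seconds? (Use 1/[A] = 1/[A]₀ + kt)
0.5352 M

1/[A] = 1/[A]₀ + k·t = 1/1.15 + (0.111)·(9) = 0.8696 + 0.9990 = 1.8686
[A] = 1/1.8686 = 0.5352 M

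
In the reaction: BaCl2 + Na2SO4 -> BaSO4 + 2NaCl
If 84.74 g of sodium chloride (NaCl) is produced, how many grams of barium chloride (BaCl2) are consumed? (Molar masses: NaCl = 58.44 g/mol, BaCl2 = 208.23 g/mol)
Moles of NaCl = 84.74 g ÷ 58.44 g/mol = 1.45003 mol
Mole ratio: 1 mol BaCl2 / 2 mol NaCl
Moles of BaCl2 = 1.45003 × (1/2) = 0.725017 mol
Mass of BaCl2 = 0.725017 mol × 208.23 g/mol = 151 g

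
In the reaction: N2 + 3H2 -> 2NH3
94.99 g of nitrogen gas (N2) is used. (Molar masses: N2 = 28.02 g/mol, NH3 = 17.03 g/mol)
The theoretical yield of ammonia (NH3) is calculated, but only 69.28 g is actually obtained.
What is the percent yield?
Moles of N2 = 94.99 g ÷ 28.02 g/mol = 3.39008 mol
Mole ratio: 2 mol NH3 / 1 mol N2
Moles of NH3 = 3.39008 × (2/1) = 6.78016 mol
Theoretical yield = 6.78016 mol × 17.03 g/mol = 115.47 g
Actual yield = 69.28 g
Percent yield = (69.28 / 115.47) × 100% = 60.0%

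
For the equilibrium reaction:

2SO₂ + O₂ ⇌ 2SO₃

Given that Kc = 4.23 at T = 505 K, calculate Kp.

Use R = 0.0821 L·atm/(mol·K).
K_p = 0.1020

Δn = (moles gaseous products) − (moles gaseous reactants) = -1
T = 505 K; RT = 0.0821 × 505 = 41.4605
Kp = Kc·(RT)^Δn = 4.23 × (41.4605)^-1 = 4.23 × 0.0241193 = 0.1020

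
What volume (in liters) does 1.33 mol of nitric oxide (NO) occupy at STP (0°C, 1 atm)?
At STP, 1 mol of gas occupies 22.4 L
Volume = 1.33 mol × 22.4 L/mol = 29.79 L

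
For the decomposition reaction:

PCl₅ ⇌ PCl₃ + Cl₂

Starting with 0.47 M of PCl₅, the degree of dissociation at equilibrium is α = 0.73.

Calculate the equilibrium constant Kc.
K_c = 0.9276

x = α·[A]₀ = 0.73 × 0.47 = 0.3431 M dissociated.
At eq: [PCl₅] = 0.47 − 0.3431 = 0.1269 M; [PCl₃] = [Cl₂] = x = 0.3431 M.
Kc = [PCl₃][Cl₂]/[PCl₅] = (0.3431)²/0.1269 = 0.9276.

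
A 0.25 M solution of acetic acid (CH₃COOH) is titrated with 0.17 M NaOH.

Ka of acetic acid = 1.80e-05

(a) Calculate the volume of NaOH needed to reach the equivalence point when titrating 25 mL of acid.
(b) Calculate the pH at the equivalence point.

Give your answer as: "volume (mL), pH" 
V = 36.8 mL, pH = 8.87

(a) At equivalence: moles acid = moles base.
moles acid = 0.25 × 0.025 = 0.00625 mol; V_NaOH = 0.00625/0.17 = 0.03676 L = 36.8 mL.
(b) At equivalence, all acid → conjugate base A⁻ at [A⁻] = 0.00625/0.06176 = 0.1012 M.
Kb = Kw/Ka = 1.0e-14/1.80e-05 = 5.556e-10; [OH⁻] = √(Kb·[A⁻]) = 7.498e-06; pOH = 5.13; pH = 14 − pOH = 8.87.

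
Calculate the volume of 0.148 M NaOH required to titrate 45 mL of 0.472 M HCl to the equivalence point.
V_{base} = 143.5 mL

At equivalence: moles acid = moles base.
moles HCl = 0.472 M × 0.045 L = 0.02124 mol
V_NaOH = 0.02124 mol ÷ 0.148 M = 0.1435 L = 143.5 mL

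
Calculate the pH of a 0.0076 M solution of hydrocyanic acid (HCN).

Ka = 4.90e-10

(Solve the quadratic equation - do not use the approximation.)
pH = 5.71

x² + Ka×x - Ka×C = 0. Using quadratic formula: [H⁺] = 1.9295e-06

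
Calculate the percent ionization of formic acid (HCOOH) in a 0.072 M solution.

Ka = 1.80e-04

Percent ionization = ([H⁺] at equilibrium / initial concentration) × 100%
Percent ionization = 4.88%

Let x = [H⁺]. Ka = x²/(C - x) ⇒ x² + (1.80e-04)x - (1.80e-04)(0.072) = 0. x = 3.5111e-03. Percent = (3.5111e-03/0.072) × 100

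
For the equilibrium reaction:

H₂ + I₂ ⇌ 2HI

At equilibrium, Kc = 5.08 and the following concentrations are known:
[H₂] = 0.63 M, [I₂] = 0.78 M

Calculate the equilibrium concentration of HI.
[HI] = 1.5800 M

Kc = ([HI]^2) / ([H₂] × [I₂]) = 5.08
[HI]^2 = Kc · (reactant terms)/(other product terms) = 5.08 · 0.4914 / 1 = 2.4963
[HI] = (2.4963)^(1/2) = 1.5800 M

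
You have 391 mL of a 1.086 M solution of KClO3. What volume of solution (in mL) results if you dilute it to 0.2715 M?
Using M₁V₁ = M₂V₂:
1.086 × 391 = 0.2715 × V₂
V₂ = (1.086 × 391) / 0.2715 = 1564 mL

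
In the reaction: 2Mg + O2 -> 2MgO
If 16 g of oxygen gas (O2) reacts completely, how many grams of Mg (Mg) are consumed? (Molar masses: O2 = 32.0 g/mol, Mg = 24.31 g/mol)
Moles of O2 = 16 g ÷ 32.0 g/mol = 0.5 mol
Mole ratio: 2 mol Mg / 1 mol O2
Moles of Mg = 0.5 × (2/1) = 1 mol
Mass of Mg = 1 mol × 24.31 g/mol = 24.31 g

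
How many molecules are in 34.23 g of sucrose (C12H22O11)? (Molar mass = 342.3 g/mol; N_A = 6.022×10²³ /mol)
Moles = 34.23 g ÷ 342.3 g/mol = 0.1 mol
Molecules = 0.1 mol × 6.022×10²³ /mol = 6.022e+22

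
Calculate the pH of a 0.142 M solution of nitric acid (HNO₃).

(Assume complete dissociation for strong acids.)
pH = 0.85

[H⁺] = 0.142 M for strong acid. pH = -log[H⁺] = -log(0.142)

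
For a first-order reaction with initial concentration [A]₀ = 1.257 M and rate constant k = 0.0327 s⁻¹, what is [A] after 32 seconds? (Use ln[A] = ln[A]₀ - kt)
0.4415 M

ln[A] = ln[A]₀ - k·t = ln(1.257) - (0.0327)·(32) = 0.2287 - 1.0464 = -0.8177
[A] = e^(-0.8177) = 0.4415 M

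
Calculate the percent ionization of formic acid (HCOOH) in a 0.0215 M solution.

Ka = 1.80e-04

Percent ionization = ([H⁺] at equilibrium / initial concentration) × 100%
Percent ionization = 8.74%

Let x = [H⁺]. Ka = x²/(C - x) ⇒ x² + (1.80e-04)x - (1.80e-04)(0.0215) = 0. x = 1.8793e-03. Percent = (1.8793e-03/0.0215) × 100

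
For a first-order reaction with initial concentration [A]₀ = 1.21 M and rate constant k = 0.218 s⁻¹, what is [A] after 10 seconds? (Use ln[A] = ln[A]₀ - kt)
0.1368 M

ln[A] = ln[A]₀ - k·t = ln(1.21) - (0.218)·(10) = 0.1906 - 2.1800 = -1.9894
[A] = e^(-1.9894) = 0.1368 M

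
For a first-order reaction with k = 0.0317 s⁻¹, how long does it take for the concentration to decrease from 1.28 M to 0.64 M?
21.87 s

From ln[A] = ln[A]₀ - k·t: t = ln([A]₀/[A])/k = ln(1.28/0.64)/0.0317 = ln(2.0000)/0.0317 = 0.6931/0.0317 = 21.87 s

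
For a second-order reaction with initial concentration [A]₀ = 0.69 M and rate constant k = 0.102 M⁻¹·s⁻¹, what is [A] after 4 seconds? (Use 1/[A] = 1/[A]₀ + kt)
0.5384 M

1/[A] = 1/[A]₀ + k·t = 1/0.69 + (0.102)·(4) = 1.4493 + 0.4080 = 1.8573
[A] = 1/1.8573 = 0.5384 M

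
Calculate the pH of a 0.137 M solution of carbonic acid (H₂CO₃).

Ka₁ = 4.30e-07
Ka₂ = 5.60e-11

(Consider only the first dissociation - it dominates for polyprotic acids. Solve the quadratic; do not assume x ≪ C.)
pH = 3.62

x² + Ka₁·x − Ka₁·C = 0 with Ka₁ = 4.30e-07, C = 0.137.
x = (−Ka₁ + √(Ka₁² + 4·Ka₁·C))/2 = 2.4250e-04 M, so pH = 3.62.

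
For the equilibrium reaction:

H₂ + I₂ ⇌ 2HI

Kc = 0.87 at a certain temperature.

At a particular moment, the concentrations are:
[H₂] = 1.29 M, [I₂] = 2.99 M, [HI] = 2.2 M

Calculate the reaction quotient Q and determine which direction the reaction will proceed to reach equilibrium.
Q = 1.255, Q > K, reaction proceeds reverse (toward reactants)

Q = ([HI]^2) / ([H₂] × [I₂])
  = ((2.2)^2) / ((1.29)·(2.99)) = 4.84/3.8571 = 1.255
Since Q = 1.255 > Kc = 0.87, the reaction proceeds reverse (toward reactants) to reach equilibrium.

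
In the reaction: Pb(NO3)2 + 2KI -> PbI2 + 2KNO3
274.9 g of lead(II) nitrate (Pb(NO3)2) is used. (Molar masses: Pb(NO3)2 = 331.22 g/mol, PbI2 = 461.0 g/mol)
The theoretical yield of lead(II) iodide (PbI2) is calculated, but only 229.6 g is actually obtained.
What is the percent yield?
Moles of Pb(NO3)2 = 274.9 g ÷ 331.22 g/mol = 0.829962 mol
Mole ratio: 1 mol PbI2 / 1 mol Pb(NO3)2
Moles of PbI2 = 0.829962 × (1/1) = 0.829962 mol
Theoretical yield = 0.829962 mol × 461.0 g/mol = 382.61 g
Actual yield = 229.6 g
Percent yield = (229.6 / 382.61) × 100% = 60.0%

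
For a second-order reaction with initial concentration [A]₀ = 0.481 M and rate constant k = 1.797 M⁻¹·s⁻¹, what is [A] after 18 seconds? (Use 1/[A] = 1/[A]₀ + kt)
0.0290 M

1/[A] = 1/[A]₀ + k·t = 1/0.481 + (1.797)·(18) = 2.0790 + 32.3460 = 34.4250
[A] = 1/34.4250 = 0.0290 M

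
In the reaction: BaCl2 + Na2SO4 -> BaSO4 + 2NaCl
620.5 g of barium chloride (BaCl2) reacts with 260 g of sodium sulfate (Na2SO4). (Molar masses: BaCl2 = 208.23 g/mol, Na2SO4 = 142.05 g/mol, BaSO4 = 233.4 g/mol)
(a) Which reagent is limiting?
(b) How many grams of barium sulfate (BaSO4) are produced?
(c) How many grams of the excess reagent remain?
(a) Na2SO4, (b) 427.2 g, (c) 239.4 g

Moles of BaCl2 = 620.5 g ÷ 208.23 g/mol = 2.97988 mol
Moles of Na2SO4 = 260 g ÷ 142.05 g/mol = 1.83034 mol
Moles ÷ coefficient: BaCl2: 2.97988/1 = 2.98, Na2SO4: 1.83034/1 = 1.83
(a) Na2SO4 has the smaller value, so Na2SO4 is the limiting reagent.
(b) Moles of BaSO4 = 1.83034 mol Na2SO4 × (1/1) = 1.83034 mol; mass = 1.83034 mol × 233.4 g/mol = 427.2 g
(c) BaCl2 consumed = 1.83034 × (1/1) = 1.83034 mol; remaining = 2.97988 − 1.83034 = 1.14954 mol; mass = 1.14954 mol × 208.23 g/mol = 239.4 g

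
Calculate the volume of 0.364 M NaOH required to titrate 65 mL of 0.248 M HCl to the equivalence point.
V_{base} = 44.3 mL

At equivalence: moles acid = moles base.
moles HCl = 0.248 M × 0.065 L = 0.01612 mol
V_NaOH = 0.01612 mol ÷ 0.364 M = 0.04429 L = 44.3 mL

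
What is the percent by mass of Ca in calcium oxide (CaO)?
Mass of Ca in formula = 40.08 × 1 = 40.08 g/mol
Molar mass = 56.08 g/mol
% Ca = (40.08/56.08) × 100% = 71.47%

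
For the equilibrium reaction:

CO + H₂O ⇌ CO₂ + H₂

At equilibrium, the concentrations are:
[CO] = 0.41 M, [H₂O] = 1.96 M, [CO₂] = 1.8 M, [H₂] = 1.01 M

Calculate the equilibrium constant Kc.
K_c = 2.2623

Kc = ([CO₂] × [H₂]) / ([CO] × [H₂O])
   = ((1.8)·(1.01)) / ((0.41)·(1.96))
   = 1.818 / 0.8036 = 2.2623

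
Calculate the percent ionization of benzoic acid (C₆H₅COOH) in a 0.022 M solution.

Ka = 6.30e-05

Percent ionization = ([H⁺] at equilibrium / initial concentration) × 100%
Percent ionization = 5.21%

Let x = [H⁺]. Ka = x²/(C - x) ⇒ x² + (6.30e-05)x - (6.30e-05)(0.022) = 0. x = 1.1462e-03. Percent = (1.1462e-03/0.022) × 100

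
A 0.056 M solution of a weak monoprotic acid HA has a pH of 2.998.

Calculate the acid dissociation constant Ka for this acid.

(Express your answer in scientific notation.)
K_a = 1.84e-05

[H⁺] = 10^(−pH) = 10^(−2.998) = 1.005e-03 M. For HA ⇌ H⁺ + A⁻, Ka = x²/(C − x) = (1.005e-03)²/(0.056 − 1.005e-03) = 1.84e-05.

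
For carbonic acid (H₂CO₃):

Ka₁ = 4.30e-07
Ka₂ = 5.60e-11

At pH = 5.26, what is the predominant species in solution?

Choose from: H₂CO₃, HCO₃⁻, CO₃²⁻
H₂CO₃

pKa1 = 6.37, pKa2 = 10.25. Each pKa is the crossover between adjacent species; pH = 5.26 lies in the region where H₂CO₃ predominates.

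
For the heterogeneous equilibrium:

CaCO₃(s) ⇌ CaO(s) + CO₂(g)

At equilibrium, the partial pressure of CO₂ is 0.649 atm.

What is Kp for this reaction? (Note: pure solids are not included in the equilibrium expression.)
K_p = 0.649

Solids (CaCO₃, CaO) have activity 1 and are excluded.
Kp = P(CO₂) = 0.649.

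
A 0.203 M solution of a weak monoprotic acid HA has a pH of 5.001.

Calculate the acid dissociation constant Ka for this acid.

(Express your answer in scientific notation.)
K_a = 4.90e-10

[H⁺] = 10^(−pH) = 10^(−5.001) = 9.977e-06 M. For HA ⇌ H⁺ + A⁻, Ka = x²/(C − x) = (9.977e-06)²/(0.203 − 9.977e-06) = 4.90e-10.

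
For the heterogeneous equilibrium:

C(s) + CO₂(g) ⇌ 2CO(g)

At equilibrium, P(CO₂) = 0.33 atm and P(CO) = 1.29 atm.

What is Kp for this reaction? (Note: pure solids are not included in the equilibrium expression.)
K_p = 5.043

Solid C is excluded.
Kp = P(CO)²/P(CO₂) = (1.29)²/0.33 = 1.664/0.33 = 5.043.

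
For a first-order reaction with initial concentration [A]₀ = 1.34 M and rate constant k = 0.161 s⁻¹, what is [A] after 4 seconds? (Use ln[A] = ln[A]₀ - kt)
0.7038 M

ln[A] = ln[A]₀ - k·t = ln(1.34) - (0.161)·(4) = 0.2927 - 0.6440 = -0.3513
[A] = e^(-0.3513) = 0.7038 M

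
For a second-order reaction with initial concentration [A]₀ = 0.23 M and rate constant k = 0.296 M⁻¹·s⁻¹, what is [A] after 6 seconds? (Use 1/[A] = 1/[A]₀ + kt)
0.1633 M

1/[A] = 1/[A]₀ + k·t = 1/0.23 + (0.296)·(6) = 4.3478 + 1.7760 = 6.1238
[A] = 1/6.1238 = 0.1633 M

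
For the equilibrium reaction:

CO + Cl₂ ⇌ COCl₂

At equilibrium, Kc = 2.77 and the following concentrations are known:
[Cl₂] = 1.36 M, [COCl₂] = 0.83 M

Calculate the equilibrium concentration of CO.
[CO] = 0.2203 M

Kc = ([COCl₂]) / ([CO] × [Cl₂]) = 2.77
[CO]^1 = (product terms)/(Kc · other reactant terms) = 0.83 / (2.77 · 1.36) = 0.22032
[CO] = 0.2203 M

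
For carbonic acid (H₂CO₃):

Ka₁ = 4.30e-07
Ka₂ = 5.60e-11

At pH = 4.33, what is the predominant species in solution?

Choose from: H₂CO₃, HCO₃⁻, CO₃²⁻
H₂CO₃

pKa1 = 6.37, pKa2 = 10.25. Each pKa is the crossover between adjacent species; pH = 4.33 lies in the region where H₂CO₃ predominates.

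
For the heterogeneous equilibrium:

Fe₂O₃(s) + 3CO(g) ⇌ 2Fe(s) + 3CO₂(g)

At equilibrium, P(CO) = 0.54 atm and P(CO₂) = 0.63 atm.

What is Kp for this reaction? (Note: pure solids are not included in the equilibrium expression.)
K_p = 1.588

Solids (Fe₂O₃, Fe) are excluded.
Kp = P(CO₂)³/P(CO)³ = (0.63)³/(0.54)³ = 0.25/0.1575 = 1.588.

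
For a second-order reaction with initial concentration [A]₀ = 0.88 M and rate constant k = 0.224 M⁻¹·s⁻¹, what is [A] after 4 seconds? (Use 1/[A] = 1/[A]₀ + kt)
0.4920 M

1/[A] = 1/[A]₀ + k·t = 1/0.88 + (0.224)·(4) = 1.1364 + 0.8960 = 2.0324
[A] = 1/2.0324 = 0.4920 M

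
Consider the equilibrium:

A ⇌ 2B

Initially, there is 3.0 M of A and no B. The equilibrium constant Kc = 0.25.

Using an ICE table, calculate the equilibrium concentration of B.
[B] = 0.806 M

ICE: [A] = 3.0 − x, [B] = 2x.
Kc = (2x)²/(3.0 − x) = 0.25 ⇒ 4x² + 0.25x − 0.75 = 0.
x = (−0.25 + √(0.25² + 4·4·0.75))/(2·4) = (−0.25 + √12.062)/8 = 0.40289.
[B] = 2x = 0.806 M.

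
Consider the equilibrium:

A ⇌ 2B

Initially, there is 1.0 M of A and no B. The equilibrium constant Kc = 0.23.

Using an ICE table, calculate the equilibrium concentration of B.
[B] = 0.426 M

ICE: [A] = 1.0 − x, [B] = 2x.
Kc = (2x)²/(1.0 − x) = 0.23 ⇒ 4x² + 0.23x − 0.23 = 0.
x = (−0.23 + √(0.23² + 4·4·0.23))/(2·4) = (−0.23 + √3.7329)/8 = 0.21276.
[B] = 2x = 0.426 M.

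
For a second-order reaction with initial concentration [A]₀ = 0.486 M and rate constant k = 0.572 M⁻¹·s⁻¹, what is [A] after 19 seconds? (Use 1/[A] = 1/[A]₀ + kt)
0.0774 M

1/[A] = 1/[A]₀ + k·t = 1/0.486 + (0.572)·(19) = 2.0576 + 10.8680 = 12.9256
[A] = 1/12.9256 = 0.0774 M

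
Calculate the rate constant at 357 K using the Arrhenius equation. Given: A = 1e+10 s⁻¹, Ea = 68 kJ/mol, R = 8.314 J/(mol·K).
1.12e+00 s⁻¹

k = A·exp(-Ea/(R·T)) = 1e+10·exp(-68000/(8.314·357)) = 1e+10·exp(-22.9103) = 1e+10·1.1225e-10 = 1.12e+00 s⁻¹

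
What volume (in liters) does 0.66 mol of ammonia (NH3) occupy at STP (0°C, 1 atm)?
At STP, 1 mol of gas occupies 22.4 L
Volume = 0.66 mol × 22.4 L/mol = 14.78 L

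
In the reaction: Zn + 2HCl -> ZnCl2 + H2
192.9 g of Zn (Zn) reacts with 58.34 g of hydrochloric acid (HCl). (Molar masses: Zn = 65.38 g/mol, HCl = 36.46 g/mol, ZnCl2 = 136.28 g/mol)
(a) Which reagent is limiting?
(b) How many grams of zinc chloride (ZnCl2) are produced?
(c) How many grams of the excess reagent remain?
(a) HCl, (b) 109 g, (c) 140.6 g

Moles of Zn = 192.9 g ÷ 65.38 g/mol = 2.95044 mol
Moles of HCl = 58.34 g ÷ 36.46 g/mol = 1.60011 mol
Moles ÷ coefficient: Zn: 2.95044/1 = 2.95, HCl: 1.60011/2 = 0.8001
(a) HCl has the smaller value, so HCl is the limiting reagent.
(b) Moles of ZnCl2 = 1.60011 mol HCl × (1/2) = 0.800055 mol; mass = 0.800055 mol × 136.28 g/mol = 109 g
(c) Zn consumed = 1.60011 × (1/2) = 0.800055 mol; remaining = 2.95044 − 0.800055 = 2.15039 mol; mass = 2.15039 mol × 65.38 g/mol = 140.6 g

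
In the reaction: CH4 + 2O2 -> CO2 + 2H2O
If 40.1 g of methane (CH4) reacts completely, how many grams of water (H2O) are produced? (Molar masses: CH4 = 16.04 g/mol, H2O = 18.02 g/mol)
Moles of CH4 = 40.1 g ÷ 16.04 g/mol = 2.5 mol
Mole ratio: 2 mol H2O / 1 mol CH4
Moles of H2O = 2.5 × (2/1) = 5 mol
Mass of H2O = 5 mol × 18.02 g/mol = 90.1 g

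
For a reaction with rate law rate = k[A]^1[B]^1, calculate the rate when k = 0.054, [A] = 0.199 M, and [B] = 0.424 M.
0.004556 M/s

rate = k·[A]^1·[B]^1 = 0.054·(0.199)^1·(0.424)^1 = 0.054·0.199·0.424 = 0.004556 M/s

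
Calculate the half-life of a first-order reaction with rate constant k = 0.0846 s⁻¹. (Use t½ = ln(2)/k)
8.19 s

t½ = ln(2)/k = 0.6931/0.0846 = 8.19 s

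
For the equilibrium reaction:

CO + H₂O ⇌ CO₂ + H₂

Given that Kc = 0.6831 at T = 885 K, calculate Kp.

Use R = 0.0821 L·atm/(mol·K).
K_p = 0.6831

Δn = (moles gaseous products) − (moles gaseous reactants) = 0
T = 885 K; RT = 0.0821 × 885 = 72.6585
Kp = Kc·(RT)^Δn = 0.6831 × (72.6585)^0 = 0.6831 × 1 = 0.6831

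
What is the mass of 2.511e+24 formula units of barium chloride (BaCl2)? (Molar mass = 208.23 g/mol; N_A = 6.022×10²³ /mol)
Moles = 2.511e+24 ÷ 6.022×10²³ = 4.16971 mol
Mass = 4.16971 mol × 208.23 g/mol = 868.3 g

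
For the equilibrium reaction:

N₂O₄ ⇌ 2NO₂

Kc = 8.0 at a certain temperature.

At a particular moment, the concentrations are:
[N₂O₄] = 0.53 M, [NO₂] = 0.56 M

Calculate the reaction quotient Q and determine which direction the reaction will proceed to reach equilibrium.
Q = 0.592, Q < K, reaction proceeds forward (toward products)

Q = ([NO₂]^2) / ([N₂O₄])
  = ((0.56)^2) / ((0.53)) = 0.3136/0.53 = 0.5917
Since Q = 0.5917 < Kc = 8.0, the reaction proceeds forward (toward products) to reach equilibrium.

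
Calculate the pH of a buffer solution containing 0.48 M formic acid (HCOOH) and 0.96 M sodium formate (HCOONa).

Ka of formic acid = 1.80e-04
pH = 4.05

pKa = -log(1.80e-04) = 3.74. pH = pKa + log([A⁻]/[HA]) = 3.74 + log(0.96/0.48)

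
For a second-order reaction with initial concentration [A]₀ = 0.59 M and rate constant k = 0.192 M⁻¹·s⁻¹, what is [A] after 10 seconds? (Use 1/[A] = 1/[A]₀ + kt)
0.2766 M

1/[A] = 1/[A]₀ + k·t = 1/0.59 + (0.192)·(10) = 1.6949 + 1.9200 = 3.6149
[A] = 1/3.6149 = 0.2766 M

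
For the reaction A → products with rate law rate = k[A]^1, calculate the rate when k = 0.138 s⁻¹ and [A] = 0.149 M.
0.02056 M/s

rate = k·[A]^1 = 0.138·(0.149)^1 = 0.138·0.149 = 0.02056 M/s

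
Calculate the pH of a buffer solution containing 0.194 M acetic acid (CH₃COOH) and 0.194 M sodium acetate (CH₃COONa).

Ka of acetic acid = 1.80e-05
pH = 4.74

pKa = -log(1.80e-05) = 4.74. pH = pKa + log([A⁻]/[HA]) = 4.74 + log(0.194/0.194)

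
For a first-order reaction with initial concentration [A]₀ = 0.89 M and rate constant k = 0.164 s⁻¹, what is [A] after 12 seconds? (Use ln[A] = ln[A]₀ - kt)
0.1244 M

ln[A] = ln[A]₀ - k·t = ln(0.89) - (0.164)·(12) = -0.1165 - 1.9680 = -2.0845
[A] = e^(-2.0845) = 0.1244 M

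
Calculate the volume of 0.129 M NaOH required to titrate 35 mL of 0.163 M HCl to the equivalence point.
V_{base} = 44.2 mL

At equivalence: moles acid = moles base.
moles HCl = 0.163 M × 0.035 L = 0.005705 mol
V_NaOH = 0.005705 mol ÷ 0.129 M = 0.04422 L = 44.2 mL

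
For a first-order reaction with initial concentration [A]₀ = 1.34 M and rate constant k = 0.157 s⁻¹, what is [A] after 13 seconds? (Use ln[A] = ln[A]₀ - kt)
0.1741 M

ln[A] = ln[A]₀ - k·t = ln(1.34) - (0.157)·(13) = 0.2927 - 2.0410 = -1.7483
[A] = e^(-1.7483) = 0.1741 M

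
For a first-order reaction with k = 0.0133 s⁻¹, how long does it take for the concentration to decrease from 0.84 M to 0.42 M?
52.12 s

From ln[A] = ln[A]₀ - k·t: t = ln([A]₀/[A])/k = ln(0.84/0.42)/0.0133 = ln(2.0000)/0.0133 = 0.6931/0.0133 = 52.12 s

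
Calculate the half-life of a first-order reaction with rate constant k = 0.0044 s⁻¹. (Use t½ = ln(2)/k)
157.53 s

t½ = ln(2)/k = 0.6931/0.0044 = 157.53 s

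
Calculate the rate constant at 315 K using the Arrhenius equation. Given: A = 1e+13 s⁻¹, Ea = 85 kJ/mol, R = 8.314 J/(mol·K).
8.02e-02 s⁻¹

k = A·exp(-Ea/(R·T)) = 1e+13·exp(-85000/(8.314·315)) = 1e+13·exp(-32.4563) = 1e+13·8.0247e-15 = 8.02e-02 s⁻¹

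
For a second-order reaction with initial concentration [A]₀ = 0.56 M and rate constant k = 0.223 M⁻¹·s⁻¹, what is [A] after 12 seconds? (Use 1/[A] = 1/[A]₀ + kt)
0.2241 M

1/[A] = 1/[A]₀ + k·t = 1/0.56 + (0.223)·(12) = 1.7857 + 2.6760 = 4.4617
[A] = 1/4.4617 = 0.2241 M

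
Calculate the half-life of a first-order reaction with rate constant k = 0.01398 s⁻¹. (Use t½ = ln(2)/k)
49.58 s

t½ = ln(2)/k = 0.6931/0.01398 = 49.58 s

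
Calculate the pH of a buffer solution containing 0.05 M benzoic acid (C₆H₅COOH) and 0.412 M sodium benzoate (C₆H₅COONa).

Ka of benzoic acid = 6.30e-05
pH = 5.12

pKa = -log(6.30e-05) = 4.20. pH = pKa + log([A⁻]/[HA]) = 4.20 + log(0.412/0.05)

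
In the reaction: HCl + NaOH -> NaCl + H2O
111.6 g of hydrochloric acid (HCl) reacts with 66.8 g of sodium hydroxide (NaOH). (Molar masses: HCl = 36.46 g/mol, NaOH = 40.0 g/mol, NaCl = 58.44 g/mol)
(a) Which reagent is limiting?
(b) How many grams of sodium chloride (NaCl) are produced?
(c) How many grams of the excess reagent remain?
(a) NaOH, (b) 97.59 g, (c) 50.71 g

Moles of HCl = 111.6 g ÷ 36.46 g/mol = 3.06089 mol
Moles of NaOH = 66.8 g ÷ 40.0 g/mol = 1.67 mol
Moles ÷ coefficient: HCl: 3.06089/1 = 3.061, NaOH: 1.67/1 = 1.67
(a) NaOH has the smaller value, so NaOH is the limiting reagent.
(b) Moles of NaCl = 1.67 mol NaOH × (1/1) = 1.67 mol; mass = 1.67 mol × 58.44 g/mol = 97.59 g
(c) HCl consumed = 1.67 × (1/1) = 1.67 mol; remaining = 3.06089 − 1.67 = 1.39089 mol; mass = 1.39089 mol × 36.46 g/mol = 50.71 g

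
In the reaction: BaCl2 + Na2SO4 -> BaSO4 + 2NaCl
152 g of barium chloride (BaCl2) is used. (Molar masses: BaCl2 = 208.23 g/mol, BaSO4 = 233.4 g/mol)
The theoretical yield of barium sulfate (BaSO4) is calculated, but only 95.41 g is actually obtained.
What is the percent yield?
Moles of BaCl2 = 152 g ÷ 208.23 g/mol = 0.729962 mol
Mole ratio: 1 mol BaSO4 / 1 mol BaCl2
Moles of BaSO4 = 0.729962 × (1/1) = 0.729962 mol
Theoretical yield = 0.729962 mol × 233.4 g/mol = 170.37 g
Actual yield = 95.41 g
Percent yield = (95.41 / 170.37) × 100% = 56.0%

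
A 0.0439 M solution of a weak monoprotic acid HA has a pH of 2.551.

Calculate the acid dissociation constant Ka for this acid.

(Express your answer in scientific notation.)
K_a = 1.92e-04

[H⁺] = 10^(−pH) = 10^(−2.551) = 2.812e-03 M. For HA ⇌ H⁺ + A⁻, Ka = x²/(C − x) = (2.812e-03)²/(0.0439 − 2.812e-03) = 1.92e-04.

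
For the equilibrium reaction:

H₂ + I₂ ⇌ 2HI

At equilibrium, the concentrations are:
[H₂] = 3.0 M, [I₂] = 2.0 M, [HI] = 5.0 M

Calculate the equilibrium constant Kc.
K_c = 4.1667

Kc = ([HI]^2) / ([H₂] × [I₂])
   = ((5.0)^2) / ((3.0)·(2.0))
   = 25 / 6 = 4.1667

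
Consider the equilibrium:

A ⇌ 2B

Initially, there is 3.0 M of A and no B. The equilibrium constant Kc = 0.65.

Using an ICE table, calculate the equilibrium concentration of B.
[B] = 1.243 M

ICE: [A] = 3.0 − x, [B] = 2x.
Kc = (2x)²/(3.0 − x) = 0.65 ⇒ 4x² + 0.65x − 1.95 = 0.
x = (−0.65 + √(0.65² + 4·4·1.95))/(2·4) = (−0.65 + √31.623)/8 = 0.62167.
[B] = 2x = 1.243 M.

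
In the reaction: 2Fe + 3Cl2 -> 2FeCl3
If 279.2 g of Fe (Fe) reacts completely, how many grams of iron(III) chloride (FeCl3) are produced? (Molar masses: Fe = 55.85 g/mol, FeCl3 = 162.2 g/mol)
Moles of Fe = 279.2 g ÷ 55.85 g/mol = 4.9991 mol
Mole ratio: 2 mol FeCl3 / 2 mol Fe
Moles of FeCl3 = 4.9991 × (2/2) = 4.9991 mol
Mass of FeCl3 = 4.9991 mol × 162.2 g/mol = 810.9 g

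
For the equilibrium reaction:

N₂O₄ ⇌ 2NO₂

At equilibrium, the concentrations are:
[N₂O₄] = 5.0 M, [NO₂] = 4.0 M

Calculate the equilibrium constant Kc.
K_c = 3.2000

Kc = ([NO₂]^2) / ([N₂O₄])
   = ((4.0)^2) / ((5.0))
   = 16 / 5 = 3.2000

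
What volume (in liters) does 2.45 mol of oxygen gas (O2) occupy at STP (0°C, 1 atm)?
At STP, 1 mol of gas occupies 22.4 L
Volume = 2.45 mol × 22.4 L/mol = 54.88 L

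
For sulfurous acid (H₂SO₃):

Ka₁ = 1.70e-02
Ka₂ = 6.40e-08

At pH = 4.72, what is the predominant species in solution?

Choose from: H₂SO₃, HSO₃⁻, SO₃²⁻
HSO₃⁻

pKa1 = 1.77, pKa2 = 7.19. Each pKa is the crossover between adjacent species; pH = 4.72 lies in the region where HSO₃⁻ predominates.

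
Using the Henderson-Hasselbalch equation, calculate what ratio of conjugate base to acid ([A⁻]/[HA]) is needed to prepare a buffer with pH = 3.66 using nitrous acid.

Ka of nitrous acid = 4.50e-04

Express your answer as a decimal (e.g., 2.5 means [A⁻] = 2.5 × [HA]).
[A⁻]/[HA] = 2.057

pKa = −log(4.50e-04) = 3.3468. pH = pKa + log([A⁻]/[HA]). 3.66 = 3.3468 + log(ratio). log(ratio) = 3.66 − 3.3468 = 0.3132. ratio = 10^(0.3132) = 2.057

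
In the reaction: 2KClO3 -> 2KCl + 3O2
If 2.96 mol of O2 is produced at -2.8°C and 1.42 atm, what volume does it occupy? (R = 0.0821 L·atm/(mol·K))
T = -2.8°C + 273.15 = 270.35 K
V = nRT/P = (2.96 × 0.0821 × 270.35) / 1.42
V = 46.27 L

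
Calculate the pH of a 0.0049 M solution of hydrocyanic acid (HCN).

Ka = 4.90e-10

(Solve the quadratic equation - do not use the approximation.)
pH = 5.81

x² + Ka×x - Ka×C = 0. Using quadratic formula: [H⁺] = 1.5493e-06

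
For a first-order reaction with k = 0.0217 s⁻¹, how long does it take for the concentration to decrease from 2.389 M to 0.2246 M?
108.95 s

From ln[A] = ln[A]₀ - k·t: t = ln([A]₀/[A])/k = ln(2.389/0.2246)/0.0217 = ln(10.6367)/0.0217 = 2.3643/0.0217 = 108.95 s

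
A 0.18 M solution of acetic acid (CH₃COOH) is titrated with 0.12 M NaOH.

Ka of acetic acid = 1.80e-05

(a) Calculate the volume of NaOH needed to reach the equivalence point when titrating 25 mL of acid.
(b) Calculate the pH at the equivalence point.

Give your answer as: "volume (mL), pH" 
V = 37.5 mL, pH = 8.80

(a) At equivalence: moles acid = moles base.
moles acid = 0.18 × 0.025 = 0.0045 mol; V_NaOH = 0.0045/0.12 = 0.0375 L = 37.5 mL.
(b) At equivalence, all acid → conjugate base A⁻ at [A⁻] = 0.0045/0.0625 = 0.072 M.
Kb = Kw/Ka = 1.0e-14/1.80e-05 = 5.556e-10; [OH⁻] = √(Kb·[A⁻]) = 6.325e-06; pOH = 5.20; pH = 14 − pOH = 8.80.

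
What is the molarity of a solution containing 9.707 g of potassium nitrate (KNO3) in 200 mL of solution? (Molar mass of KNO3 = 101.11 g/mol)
Moles of KNO3 = 9.707 g ÷ 101.11 g/mol = 0.0960044 mol
Volume = 200 mL = 0.2 L
Molarity = 0.0960044 mol ÷ 0.2 L = 0.48 M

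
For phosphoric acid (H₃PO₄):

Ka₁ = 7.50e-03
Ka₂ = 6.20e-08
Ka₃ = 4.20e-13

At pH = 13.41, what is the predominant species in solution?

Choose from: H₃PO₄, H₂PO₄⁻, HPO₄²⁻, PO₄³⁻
PO₄³⁻

pKa1 = 2.12, pKa2 = 7.21, pKa3 = 12.38. Each pKa is the crossover between adjacent species; pH = 13.41 lies in the region where PO₄³⁻ predominates.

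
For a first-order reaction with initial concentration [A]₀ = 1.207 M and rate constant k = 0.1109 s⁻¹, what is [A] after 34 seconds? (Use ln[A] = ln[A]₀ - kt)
0.0278 M

ln[A] = ln[A]₀ - k·t = ln(1.207) - (0.1109)·(34) = 0.1881 - 3.7706 = -3.5825
[A] = e^(-3.5825) = 0.0278 M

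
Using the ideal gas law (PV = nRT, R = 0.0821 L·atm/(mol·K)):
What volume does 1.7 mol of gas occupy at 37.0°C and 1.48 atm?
T = 37.0°C + 273.15 = 310.15 K
V = nRT/P = (1.7 × 0.0821 × 310.15) / 1.48
V = 29.25 L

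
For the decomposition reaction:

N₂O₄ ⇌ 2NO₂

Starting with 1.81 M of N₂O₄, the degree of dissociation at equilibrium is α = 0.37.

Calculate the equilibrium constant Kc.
K_c = 1.5733

x = α·[A]₀ = 0.37 × 1.81 = 0.6697 M dissociated.
At eq: [N₂O₄] = 1.81 − 0.6697 = 1.14 M; [NO₂] = 2x = 1.339 M.
Kc = [NO₂]²/[N₂O₄] = (1.339)²/1.14 = 1.573.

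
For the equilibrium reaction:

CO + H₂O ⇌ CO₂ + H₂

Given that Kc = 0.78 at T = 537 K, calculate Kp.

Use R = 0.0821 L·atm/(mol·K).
K_p = 0.7800

Δn = (moles gaseous products) − (moles gaseous reactants) = 0
T = 537 K; RT = 0.0821 × 537 = 44.0877
Kp = Kc·(RT)^Δn = 0.78 × (44.0877)^0 = 0.78 × 1 = 0.7800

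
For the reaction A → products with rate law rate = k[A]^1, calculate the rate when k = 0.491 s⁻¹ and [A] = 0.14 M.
0.06874 M/s

rate = k·[A]^1 = 0.491·(0.14)^1 = 0.491·0.14 = 0.06874 M/s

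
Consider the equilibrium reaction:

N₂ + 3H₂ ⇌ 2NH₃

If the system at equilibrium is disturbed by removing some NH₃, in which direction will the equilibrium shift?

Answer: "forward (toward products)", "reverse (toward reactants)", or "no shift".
forward (toward products)

Apply Le Chatelier's principle: system shifts to counteract the change.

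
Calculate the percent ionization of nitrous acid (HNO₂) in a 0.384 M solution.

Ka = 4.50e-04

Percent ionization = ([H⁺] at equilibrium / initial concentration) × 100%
Percent ionization = 3.37%

Let x = [H⁺]. Ka = x²/(C - x) ⇒ x² + (4.50e-04)x - (4.50e-04)(0.384) = 0. x = 1.2922e-02. Percent = (1.2922e-02/0.384) × 100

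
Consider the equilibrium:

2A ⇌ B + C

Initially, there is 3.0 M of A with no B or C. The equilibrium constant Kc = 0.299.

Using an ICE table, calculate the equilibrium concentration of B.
[B] = 0.784 M

ICE: [A] = 3.0 − 2x, [B] = [C] = x.
Kc = x²/(3.0 − 2x)² = 0.299 ⇒ √Kc = x/(3.0 − 2x).
x = √0.299·3.0/(1 + 2√0.299) = 0.54681·3.0/2.0936 = 0.78354.
[B] = x = 0.784 M.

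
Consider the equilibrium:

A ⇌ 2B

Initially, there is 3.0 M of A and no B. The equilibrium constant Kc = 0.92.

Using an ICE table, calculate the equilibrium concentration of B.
[B] = 1.447 M

ICE: [A] = 3.0 − x, [B] = 2x.
Kc = (2x)²/(3.0 − x) = 0.92 ⇒ 4x² + 0.92x − 2.76 = 0.
x = (−0.92 + √(0.92² + 4·4·2.76))/(2·4) = (−0.92 + √45.006)/8 = 0.72359.
[B] = 2x = 1.447 M.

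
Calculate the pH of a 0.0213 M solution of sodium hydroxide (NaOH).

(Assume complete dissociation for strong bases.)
pH = 12.33

[OH⁻] = 0.0213 M for strong base. pOH = -log[OH⁻] = 1.67, pH = 14 - pOH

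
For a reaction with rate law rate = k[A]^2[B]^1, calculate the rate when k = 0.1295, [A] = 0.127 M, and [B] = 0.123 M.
0.0002569 M/s

rate = k·[A]^2·[B]^1 = 0.1295·(0.127)^2·(0.123)^1 = 0.1295·0.016129·0.123 = 0.0002569 M/s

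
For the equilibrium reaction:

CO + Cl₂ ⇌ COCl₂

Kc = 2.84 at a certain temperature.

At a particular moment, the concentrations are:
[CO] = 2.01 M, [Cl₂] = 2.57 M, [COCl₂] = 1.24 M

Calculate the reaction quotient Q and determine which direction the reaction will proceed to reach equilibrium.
Q = 0.240, Q < K, reaction proceeds forward (toward products)

Q = ([COCl₂]) / ([CO] × [Cl₂])
  = ((1.24)) / ((2.01)·(2.57)) = 1.24/5.1657 = 0.24
Since Q = 0.24 < Kc = 2.84, the reaction proceeds forward (toward products) to reach equilibrium.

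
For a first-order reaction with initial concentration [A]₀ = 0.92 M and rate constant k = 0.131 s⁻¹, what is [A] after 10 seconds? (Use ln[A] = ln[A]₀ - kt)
0.2482 M

ln[A] = ln[A]₀ - k·t = ln(0.92) - (0.131)·(10) = -0.0834 - 1.3100 = -1.3934
[A] = e^(-1.3934) = 0.2482 M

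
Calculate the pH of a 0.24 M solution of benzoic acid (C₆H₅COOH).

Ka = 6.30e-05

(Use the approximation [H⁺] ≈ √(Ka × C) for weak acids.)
pH = 2.41

[H⁺] = √(Ka × C) = √(6.30e-05 × 0.24) = 3.8884e-03. pH = -log(3.8884e-03)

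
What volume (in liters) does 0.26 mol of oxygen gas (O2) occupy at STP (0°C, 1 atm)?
At STP, 1 mol of gas occupies 22.4 L
Volume = 0.26 mol × 22.4 L/mol = 5.82 L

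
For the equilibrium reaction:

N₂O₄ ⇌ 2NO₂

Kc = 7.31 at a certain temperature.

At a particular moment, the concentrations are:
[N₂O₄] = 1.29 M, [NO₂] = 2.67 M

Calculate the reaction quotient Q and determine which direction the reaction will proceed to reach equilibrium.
Q = 5.526, Q < K, reaction proceeds forward (toward products)

Q = ([NO₂]^2) / ([N₂O₄])
  = ((2.67)^2) / ((1.29)) = 7.1289/1.29 = 5.526
Since Q = 5.526 < Kc = 7.31, the reaction proceeds forward (toward products) to reach equilibrium.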